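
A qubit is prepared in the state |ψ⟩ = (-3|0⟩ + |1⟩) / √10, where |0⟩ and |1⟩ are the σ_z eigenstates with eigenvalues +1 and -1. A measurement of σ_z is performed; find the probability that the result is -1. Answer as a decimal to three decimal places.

0.100

The -1 outcome corresponds to |1⟩. Its amplitude in |ψ⟩ is 1/√10.
P = |1|² / 10 = 1/10.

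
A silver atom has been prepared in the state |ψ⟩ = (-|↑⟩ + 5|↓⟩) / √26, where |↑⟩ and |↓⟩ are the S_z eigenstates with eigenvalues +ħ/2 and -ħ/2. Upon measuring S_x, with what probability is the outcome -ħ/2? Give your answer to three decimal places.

0.692

|-x⟩ = (|↑⟩ - |↓⟩)/√2, so ⟨-x|ψ⟩ = (-6) / (√2·√26).
P = |-6|² / 52 = 36/52.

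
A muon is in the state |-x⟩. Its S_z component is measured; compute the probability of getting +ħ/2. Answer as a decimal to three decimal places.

In the S_z basis, |-x⟩ = (|↑⟩ - |↓⟩)/√2 and |+z⟩ = |↑⟩.
|⟨+z|-x⟩|² = 1/2.

0.500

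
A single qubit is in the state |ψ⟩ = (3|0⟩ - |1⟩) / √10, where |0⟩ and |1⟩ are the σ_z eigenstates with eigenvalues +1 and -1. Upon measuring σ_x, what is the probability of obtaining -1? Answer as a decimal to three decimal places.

0.800

|-x⟩ = (|0⟩ - |1⟩)/√2, so ⟨-x|ψ⟩ = (4) / (√2·√10).
P = |4|² / 20 = 16/20.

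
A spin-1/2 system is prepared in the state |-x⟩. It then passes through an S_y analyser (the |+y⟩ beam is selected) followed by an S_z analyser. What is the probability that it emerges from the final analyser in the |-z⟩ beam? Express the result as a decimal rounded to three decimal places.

First analyser (S_y): from |-x⟩, P(|+y⟩) = 1/2.
After stage 1 the state is |+y⟩; P(|-z⟩) = |⟨-z|+y⟩|² = 1/2.
Joint probability = 1/2 × 1/2 = 0.250.

0.250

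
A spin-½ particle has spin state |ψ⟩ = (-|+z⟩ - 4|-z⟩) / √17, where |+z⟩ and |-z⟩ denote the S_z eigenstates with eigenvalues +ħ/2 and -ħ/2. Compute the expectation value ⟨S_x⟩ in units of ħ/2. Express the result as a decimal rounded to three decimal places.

0.471

⟨σ_x⟩ = 2 Re(a* b)/(|a|²+|b|²) with a = -1, b = -4.
a* b = 4, so ⟨σ_x⟩ = 8/17.
⟨S_x⟩ = (ħ/2)·⟨σ_x⟩.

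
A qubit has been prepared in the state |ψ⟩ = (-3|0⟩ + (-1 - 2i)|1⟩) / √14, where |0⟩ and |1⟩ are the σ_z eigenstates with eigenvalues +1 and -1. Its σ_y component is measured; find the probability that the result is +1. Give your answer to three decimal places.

|+y⟩ = (|0⟩ + i|1⟩)/√2, so ⟨+y|ψ⟩ = (-5 + i) / (√2·√14).
P = |-5 + i|² / 28 = 26/28.

0.929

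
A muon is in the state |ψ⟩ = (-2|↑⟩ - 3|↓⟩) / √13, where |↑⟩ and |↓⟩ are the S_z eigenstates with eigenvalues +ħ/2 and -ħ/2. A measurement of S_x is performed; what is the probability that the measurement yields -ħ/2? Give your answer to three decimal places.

0.038

|-x⟩ = (|↑⟩ - |↓⟩)/√2, so ⟨-x|ψ⟩ = (1) / (√2·√13).
P = |1|² / 26 = 1/26.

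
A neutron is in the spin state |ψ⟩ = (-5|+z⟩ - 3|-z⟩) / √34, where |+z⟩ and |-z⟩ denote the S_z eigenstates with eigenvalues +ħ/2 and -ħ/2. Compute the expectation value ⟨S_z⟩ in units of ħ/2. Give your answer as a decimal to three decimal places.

0.471

⟨σ_z⟩ = |a|² - |b|² divided by |a|²+|b|², with a, b the |+z⟩, |-z⟩ amplitudes.
= (25 - 9)/34 = 16/34.
⟨S_z⟩ = (ħ/2)·⟨σ_z⟩.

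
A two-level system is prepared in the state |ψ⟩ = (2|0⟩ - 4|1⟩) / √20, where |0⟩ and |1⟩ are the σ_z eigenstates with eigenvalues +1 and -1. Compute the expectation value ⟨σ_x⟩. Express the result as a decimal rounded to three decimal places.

⟨σ_x⟩ = 2 Re(a* b)/(|a|²+|b|²) with a = 2, b = -4.
a* b = -8, so ⟨σ_x⟩ = -16/20.

-0.800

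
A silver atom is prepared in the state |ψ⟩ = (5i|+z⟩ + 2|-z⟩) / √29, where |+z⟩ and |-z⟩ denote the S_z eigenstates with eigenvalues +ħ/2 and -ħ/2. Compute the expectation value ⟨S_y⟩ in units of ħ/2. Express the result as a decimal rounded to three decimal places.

-0.690

⟨σ_y⟩ = 2 Im(a* b)/(|a|²+|b|²) with a = 5i, b = 2.
a* b = -10i, so ⟨σ_y⟩ = -20/29.
⟨S_y⟩ = (ħ/2)·⟨σ_y⟩.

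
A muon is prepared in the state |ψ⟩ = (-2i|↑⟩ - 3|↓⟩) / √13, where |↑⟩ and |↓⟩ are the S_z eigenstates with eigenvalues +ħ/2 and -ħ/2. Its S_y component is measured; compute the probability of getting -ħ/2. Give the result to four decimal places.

|-y⟩ = (|↑⟩ - i|↓⟩)/√2, so ⟨-y|ψ⟩ = (-5i) / (√2·√13).
P = |-5i|² / 26 = 25/26.

0.9615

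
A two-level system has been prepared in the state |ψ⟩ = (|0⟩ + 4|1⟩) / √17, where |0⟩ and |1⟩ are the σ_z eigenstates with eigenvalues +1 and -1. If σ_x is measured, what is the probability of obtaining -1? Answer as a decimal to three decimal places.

0.265

|-x⟩ = (|0⟩ - |1⟩)/√2, so ⟨-x|ψ⟩ = (-3) / (√2·√17).
P = |-3|² / 34 = 9/34.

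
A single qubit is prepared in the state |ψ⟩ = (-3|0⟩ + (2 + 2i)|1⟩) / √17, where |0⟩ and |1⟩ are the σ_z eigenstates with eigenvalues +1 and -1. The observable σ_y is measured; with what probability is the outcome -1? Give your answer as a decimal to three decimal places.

|-y⟩ = (|0⟩ - i|1⟩)/√2, so ⟨-y|ψ⟩ = (-5 + 2i) / (√2·√17).
P = |-5 + 2i|² / 34 = 29/34.

0.853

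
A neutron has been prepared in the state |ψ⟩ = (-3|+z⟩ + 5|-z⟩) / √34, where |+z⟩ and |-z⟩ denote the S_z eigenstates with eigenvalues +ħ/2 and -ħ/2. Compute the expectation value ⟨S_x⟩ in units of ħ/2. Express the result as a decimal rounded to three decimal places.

-0.882

⟨σ_x⟩ = 2 Re(a* b)/(|a|²+|b|²) with a = -3, b = 5.
a* b = -15, so ⟨σ_x⟩ = -30/34.
⟨S_x⟩ = (ħ/2)·⟨σ_x⟩.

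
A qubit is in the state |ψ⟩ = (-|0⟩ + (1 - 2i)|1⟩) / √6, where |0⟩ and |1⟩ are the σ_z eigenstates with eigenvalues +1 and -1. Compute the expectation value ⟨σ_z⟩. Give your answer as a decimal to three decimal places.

-0.667

⟨σ_z⟩ = |a|² - |b|² divided by |a|²+|b|², with a, b the |0⟩, |1⟩ amplitudes.
= (1 - 5)/6 = -4/6.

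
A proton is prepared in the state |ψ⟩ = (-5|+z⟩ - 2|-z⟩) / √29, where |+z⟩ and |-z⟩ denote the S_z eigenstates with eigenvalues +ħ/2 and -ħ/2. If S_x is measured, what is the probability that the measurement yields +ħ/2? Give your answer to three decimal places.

|+x⟩ = (|+z⟩ + |-z⟩)/√2, so ⟨+x|ψ⟩ = (-7) / (√2·√29).
P = |-7|² / 58 = 49/58.

0.845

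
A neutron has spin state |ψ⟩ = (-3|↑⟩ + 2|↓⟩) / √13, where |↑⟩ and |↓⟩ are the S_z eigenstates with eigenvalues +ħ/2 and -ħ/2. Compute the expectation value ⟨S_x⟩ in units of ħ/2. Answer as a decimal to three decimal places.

-0.923

⟨σ_x⟩ = 2 Re(a* b)/(|a|²+|b|²) with a = -3, b = 2.
a* b = -6, so ⟨σ_x⟩ = -12/13.
⟨S_x⟩ = (ħ/2)·⟨σ_x⟩.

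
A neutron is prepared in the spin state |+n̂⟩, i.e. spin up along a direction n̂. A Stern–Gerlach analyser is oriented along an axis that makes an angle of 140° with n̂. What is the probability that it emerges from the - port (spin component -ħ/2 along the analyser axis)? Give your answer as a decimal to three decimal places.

0.883

For spin-½, the probability of finding spin-up along an axis at angle θ to the initial spin direction is cos²(θ/2); spin-down is sin²(θ/2).
θ = 140°, so P = sin²(70°) ≈ 0.883.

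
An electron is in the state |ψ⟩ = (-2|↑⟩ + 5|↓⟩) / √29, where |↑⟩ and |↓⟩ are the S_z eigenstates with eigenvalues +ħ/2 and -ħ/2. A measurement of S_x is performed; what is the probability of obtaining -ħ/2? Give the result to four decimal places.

0.8448

|-x⟩ = (|↑⟩ - |↓⟩)/√2, so ⟨-x|ψ⟩ = (-7) / (√2·√29).
P = |-7|² / 58 = 49/58.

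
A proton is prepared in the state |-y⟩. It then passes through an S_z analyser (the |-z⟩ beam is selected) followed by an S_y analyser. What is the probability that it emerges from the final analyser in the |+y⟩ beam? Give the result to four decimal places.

First analyser (S_z): from |-y⟩, P(|-z⟩) = 1/2.
After stage 1 the state is |-z⟩; P(|+y⟩) = |⟨+y|-z⟩|² = 1/2.
Joint probability = 1/2 × 1/2 = 0.2500.

0.2500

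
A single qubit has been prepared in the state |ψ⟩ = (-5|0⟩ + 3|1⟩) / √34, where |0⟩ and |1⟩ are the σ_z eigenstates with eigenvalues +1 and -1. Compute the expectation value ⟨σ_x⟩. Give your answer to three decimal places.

-0.882

⟨σ_x⟩ = 2 Re(a* b)/(|a|²+|b|²) with a = -5, b = 3.
a* b = -15, so ⟨σ_x⟩ = -30/34.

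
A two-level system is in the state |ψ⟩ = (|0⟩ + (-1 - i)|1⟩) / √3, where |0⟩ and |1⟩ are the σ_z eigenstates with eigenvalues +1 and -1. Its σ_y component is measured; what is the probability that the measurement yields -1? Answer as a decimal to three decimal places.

|-y⟩ = (|0⟩ - i|1⟩)/√2, so ⟨-y|ψ⟩ = (2 - i) / (√2·√3).
P = |2 - i|² / 6 = 5/6.

0.833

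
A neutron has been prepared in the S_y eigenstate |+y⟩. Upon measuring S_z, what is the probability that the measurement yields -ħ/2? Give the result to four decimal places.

0.5000

In the S_z basis, |+y⟩ = (|+z⟩ + i|-z⟩)/√2 and |-z⟩ = |-z⟩.
|⟨-z|+y⟩|² = 1/2.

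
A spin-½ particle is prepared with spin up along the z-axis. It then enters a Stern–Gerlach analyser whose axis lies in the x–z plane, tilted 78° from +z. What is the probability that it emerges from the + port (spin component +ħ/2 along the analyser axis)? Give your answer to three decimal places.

For spin-½, the probability of finding spin-up along an axis at angle θ to the initial spin direction is cos²(θ/2); spin-down is sin²(θ/2).
θ = 78°, so P = cos²(39°) ≈ 0.604.

0.604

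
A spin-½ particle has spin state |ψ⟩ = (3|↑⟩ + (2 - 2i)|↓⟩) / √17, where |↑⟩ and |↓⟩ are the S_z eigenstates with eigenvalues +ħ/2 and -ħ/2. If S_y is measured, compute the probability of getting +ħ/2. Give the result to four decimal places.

|+y⟩ = (|↑⟩ + i|↓⟩)/√2, so ⟨+y|ψ⟩ = (1 - 2i) / (√2·√17).
P = |1 - 2i|² / 34 = 5/34.

0.1471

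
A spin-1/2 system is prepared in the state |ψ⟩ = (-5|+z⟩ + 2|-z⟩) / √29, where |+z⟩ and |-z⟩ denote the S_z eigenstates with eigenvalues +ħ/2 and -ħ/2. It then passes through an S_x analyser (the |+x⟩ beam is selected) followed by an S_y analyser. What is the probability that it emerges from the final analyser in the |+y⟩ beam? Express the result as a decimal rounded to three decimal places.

First analyser (S_x): P(|+x⟩) = |⟨+x|ψ⟩|² = 9/58.
After stage 1 the state is |+x⟩; P(|+y⟩) = |⟨+y|+x⟩|² = 1/2.
Joint probability = 9/58 × 1/2 = 0.078.

0.078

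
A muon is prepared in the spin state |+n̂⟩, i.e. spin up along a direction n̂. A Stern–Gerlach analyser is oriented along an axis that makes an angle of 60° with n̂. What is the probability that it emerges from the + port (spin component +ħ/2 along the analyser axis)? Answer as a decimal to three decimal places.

0.750

For spin-½, the probability of finding spin-up along an axis at angle θ to the initial spin direction is cos²(θ/2); spin-down is sin²(θ/2).
θ = 60°, so P = cos²(30°) ≈ 0.750.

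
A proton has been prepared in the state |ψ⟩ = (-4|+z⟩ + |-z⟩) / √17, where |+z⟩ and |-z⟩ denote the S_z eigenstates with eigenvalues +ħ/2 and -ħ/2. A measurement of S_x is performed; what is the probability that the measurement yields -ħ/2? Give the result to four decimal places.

0.7353

|-x⟩ = (|+z⟩ - |-z⟩)/√2, so ⟨-x|ψ⟩ = (-5) / (√2·√17).
P = |-5|² / 34 = 25/34.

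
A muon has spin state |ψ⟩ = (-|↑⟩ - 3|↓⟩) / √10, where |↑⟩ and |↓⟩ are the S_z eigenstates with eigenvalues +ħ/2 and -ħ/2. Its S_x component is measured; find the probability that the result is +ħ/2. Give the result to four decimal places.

0.8000

|+x⟩ = (|↑⟩ + |↓⟩)/√2, so ⟨+x|ψ⟩ = (-4) / (√2·√10).
P = |-4|² / 20 = 16/20.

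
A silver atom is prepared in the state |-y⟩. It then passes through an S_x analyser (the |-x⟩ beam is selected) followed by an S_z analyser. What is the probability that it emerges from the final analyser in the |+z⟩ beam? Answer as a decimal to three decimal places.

First analyser (S_x): from |-y⟩, P(|-x⟩) = 1/2.
After stage 1 the state is |-x⟩; P(|+z⟩) = |⟨+z|-x⟩|² = 1/2.
Joint probability = 1/2 × 1/2 = 0.250.

0.250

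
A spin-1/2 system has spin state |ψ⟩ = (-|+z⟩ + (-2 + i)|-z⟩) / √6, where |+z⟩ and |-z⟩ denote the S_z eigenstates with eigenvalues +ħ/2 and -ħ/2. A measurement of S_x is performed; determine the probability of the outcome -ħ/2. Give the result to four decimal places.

0.1667

|-x⟩ = (|+z⟩ - |-z⟩)/√2, so ⟨-x|ψ⟩ = (1 - i) / (√2·√6).
P = |1 - i|² / 12 = 2/12.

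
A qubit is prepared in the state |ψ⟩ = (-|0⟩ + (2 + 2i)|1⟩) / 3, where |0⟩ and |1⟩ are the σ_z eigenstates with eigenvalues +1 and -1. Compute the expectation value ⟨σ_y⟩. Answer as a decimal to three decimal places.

-0.444

⟨σ_y⟩ = 2 Im(a* b)/(|a|²+|b|²) with a = -1, b = (2 + 2i).
a* b = (-2 - 2i), so ⟨σ_y⟩ = -4/9.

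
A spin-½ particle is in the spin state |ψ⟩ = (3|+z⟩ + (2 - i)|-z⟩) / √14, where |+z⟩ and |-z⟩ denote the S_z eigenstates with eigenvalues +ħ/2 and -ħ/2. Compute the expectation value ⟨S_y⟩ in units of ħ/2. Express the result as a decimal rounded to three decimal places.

-0.429

⟨σ_y⟩ = 2 Im(a* b)/(|a|²+|b|²) with a = 3, b = (2 - i).
a* b = (6 - 3i), so ⟨σ_y⟩ = -6/14.
⟨S_y⟩ = (ħ/2)·⟨σ_y⟩.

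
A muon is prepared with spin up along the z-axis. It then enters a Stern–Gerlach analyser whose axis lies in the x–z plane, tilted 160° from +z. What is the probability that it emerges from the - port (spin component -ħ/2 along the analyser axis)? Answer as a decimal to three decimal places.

0.970

For spin-½, the probability of finding spin-up along an axis at angle θ to the initial spin direction is cos²(θ/2); spin-down is sin²(θ/2).
θ = 160°, so P = sin²(80°) ≈ 0.970.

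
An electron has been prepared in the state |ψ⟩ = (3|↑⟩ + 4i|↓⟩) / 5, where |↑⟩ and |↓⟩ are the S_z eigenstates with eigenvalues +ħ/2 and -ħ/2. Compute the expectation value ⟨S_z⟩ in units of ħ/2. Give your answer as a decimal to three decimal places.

⟨σ_z⟩ = |a|² - |b|² divided by |a|²+|b|², with a, b the |↑⟩, |↓⟩ amplitudes.
= (9 - 16)/25 = -7/25.
⟨S_z⟩ = (ħ/2)·⟨σ_z⟩.

-0.280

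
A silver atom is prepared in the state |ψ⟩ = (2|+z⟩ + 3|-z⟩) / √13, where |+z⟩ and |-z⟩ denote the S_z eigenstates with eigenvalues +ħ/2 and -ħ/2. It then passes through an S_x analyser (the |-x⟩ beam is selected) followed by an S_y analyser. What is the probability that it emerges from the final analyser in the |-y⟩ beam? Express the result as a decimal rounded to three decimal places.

0.019

First analyser (S_x): P(|-x⟩) = |⟨-x|ψ⟩|² = 1/26.
After stage 1 the state is |-x⟩; P(|-y⟩) = |⟨-y|-x⟩|² = 1/2.
Joint probability = 1/26 × 1/2 = 0.019.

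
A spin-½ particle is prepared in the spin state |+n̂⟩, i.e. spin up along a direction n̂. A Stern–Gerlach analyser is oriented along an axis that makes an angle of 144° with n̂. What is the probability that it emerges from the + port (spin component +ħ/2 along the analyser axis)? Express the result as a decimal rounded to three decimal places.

0.095

For spin-½, the probability of finding spin-up along an axis at angle θ to the initial spin direction is cos²(θ/2); spin-down is sin²(θ/2).
θ = 144°, so P = cos²(72°) ≈ 0.095.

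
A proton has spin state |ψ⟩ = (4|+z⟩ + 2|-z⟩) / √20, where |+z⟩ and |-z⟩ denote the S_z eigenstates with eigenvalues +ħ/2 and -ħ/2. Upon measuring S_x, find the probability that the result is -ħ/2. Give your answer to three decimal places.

0.100

|-x⟩ = (|+z⟩ - |-z⟩)/√2, so ⟨-x|ψ⟩ = (2) / (√2·√20).
P = |2|² / 40 = 4/40.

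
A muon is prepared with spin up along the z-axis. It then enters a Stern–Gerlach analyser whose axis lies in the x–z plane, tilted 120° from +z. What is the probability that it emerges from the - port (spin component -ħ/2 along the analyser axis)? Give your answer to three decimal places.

For spin-½, the probability of finding spin-up along an axis at angle θ to the initial spin direction is cos²(θ/2); spin-down is sin²(θ/2).
θ = 120°, so P = sin²(60°) ≈ 0.750.

0.750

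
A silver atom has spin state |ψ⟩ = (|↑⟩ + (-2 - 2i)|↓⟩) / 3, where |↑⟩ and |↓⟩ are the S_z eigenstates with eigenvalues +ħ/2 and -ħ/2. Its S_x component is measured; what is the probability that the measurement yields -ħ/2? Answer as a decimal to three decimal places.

0.722

|-x⟩ = (|↑⟩ - |↓⟩)/√2, so ⟨-x|ψ⟩ = (3 + 2i) / (√2·3).
P = |3 + 2i|² / 18 = 13/18.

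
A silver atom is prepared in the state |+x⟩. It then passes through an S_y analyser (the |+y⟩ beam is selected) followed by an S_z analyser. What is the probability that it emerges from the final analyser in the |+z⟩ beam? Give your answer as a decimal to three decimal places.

0.250

First analyser (S_y): from |+x⟩, P(|+y⟩) = 1/2.
After stage 1 the state is |+y⟩; P(|+z⟩) = |⟨+z|+y⟩|² = 1/2.
Joint probability = 1/2 × 1/2 = 0.250.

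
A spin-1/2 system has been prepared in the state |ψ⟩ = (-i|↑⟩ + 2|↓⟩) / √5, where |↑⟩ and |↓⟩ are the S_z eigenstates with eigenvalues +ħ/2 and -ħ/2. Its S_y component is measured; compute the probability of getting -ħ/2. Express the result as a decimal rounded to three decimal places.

0.100

|-y⟩ = (|↑⟩ - i|↓⟩)/√2, so ⟨-y|ψ⟩ = (i) / (√2·√5).
P = |i|² / 10 = 1/10.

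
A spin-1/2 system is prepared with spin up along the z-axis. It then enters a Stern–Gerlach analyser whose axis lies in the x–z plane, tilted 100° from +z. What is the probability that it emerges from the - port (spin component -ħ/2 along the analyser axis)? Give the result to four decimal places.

For spin-½, the probability of finding spin-up along an axis at angle θ to the initial spin direction is cos²(θ/2); spin-down is sin²(θ/2).
θ = 100°, so P = sin²(50°) ≈ 0.5868.

0.5868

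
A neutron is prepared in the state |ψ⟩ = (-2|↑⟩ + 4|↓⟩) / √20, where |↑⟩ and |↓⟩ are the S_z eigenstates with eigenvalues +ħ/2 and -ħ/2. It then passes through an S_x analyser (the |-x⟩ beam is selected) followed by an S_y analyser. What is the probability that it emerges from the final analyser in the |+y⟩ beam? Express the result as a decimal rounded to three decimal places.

0.450

First analyser (S_x): P(|-x⟩) = |⟨-x|ψ⟩|² = 36/40.
After stage 1 the state is |-x⟩; P(|+y⟩) = |⟨+y|-x⟩|² = 1/2.
Joint probability = 36/40 × 1/2 = 0.450.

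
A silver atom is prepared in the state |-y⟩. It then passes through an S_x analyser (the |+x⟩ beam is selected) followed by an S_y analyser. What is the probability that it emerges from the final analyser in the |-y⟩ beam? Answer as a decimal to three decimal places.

First analyser (S_x): from |-y⟩, P(|+x⟩) = 1/2.
After stage 1 the state is |+x⟩; P(|-y⟩) = |⟨-y|+x⟩|² = 1/2.
Joint probability = 1/2 × 1/2 = 0.250.

0.250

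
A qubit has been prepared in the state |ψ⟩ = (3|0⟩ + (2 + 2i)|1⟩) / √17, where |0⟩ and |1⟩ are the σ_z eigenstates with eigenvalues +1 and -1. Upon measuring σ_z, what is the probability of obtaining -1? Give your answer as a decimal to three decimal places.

0.471

The -1 outcome corresponds to |1⟩. Its amplitude in |ψ⟩ is (2 + 2i)/√17.
P = |2 + 2i|² / 17 = 8/17.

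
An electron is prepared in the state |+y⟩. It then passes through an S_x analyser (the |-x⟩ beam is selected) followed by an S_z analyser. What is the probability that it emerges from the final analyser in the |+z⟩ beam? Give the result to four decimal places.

First analyser (S_x): from |+y⟩, P(|-x⟩) = 1/2.
After stage 1 the state is |-x⟩; P(|+z⟩) = |⟨+z|-x⟩|² = 1/2.
Joint probability = 1/2 × 1/2 = 0.2500.

0.2500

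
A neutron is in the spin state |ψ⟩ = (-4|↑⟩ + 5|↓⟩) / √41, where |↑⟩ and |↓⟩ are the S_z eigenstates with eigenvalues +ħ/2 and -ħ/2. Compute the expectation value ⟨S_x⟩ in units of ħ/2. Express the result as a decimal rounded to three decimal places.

-0.976

⟨σ_x⟩ = 2 Re(a* b)/(|a|²+|b|²) with a = -4, b = 5.
a* b = -20, so ⟨σ_x⟩ = -40/41.
⟨S_x⟩ = (ħ/2)·⟨σ_x⟩.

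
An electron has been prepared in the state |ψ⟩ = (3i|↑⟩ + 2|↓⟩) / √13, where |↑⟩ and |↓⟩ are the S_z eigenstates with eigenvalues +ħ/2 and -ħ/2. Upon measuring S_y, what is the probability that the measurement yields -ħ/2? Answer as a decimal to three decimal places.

|-y⟩ = (|↑⟩ - i|↓⟩)/√2, so ⟨-y|ψ⟩ = (5i) / (√2·√13).
P = |5i|² / 26 = 25/26.

0.962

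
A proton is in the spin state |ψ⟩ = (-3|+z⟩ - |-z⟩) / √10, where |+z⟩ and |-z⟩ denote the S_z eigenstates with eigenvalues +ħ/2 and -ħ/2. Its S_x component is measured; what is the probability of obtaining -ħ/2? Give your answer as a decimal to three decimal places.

|-x⟩ = (|+z⟩ - |-z⟩)/√2, so ⟨-x|ψ⟩ = (-2) / (√2·√10).
P = |-2|² / 20 = 4/20.

0.200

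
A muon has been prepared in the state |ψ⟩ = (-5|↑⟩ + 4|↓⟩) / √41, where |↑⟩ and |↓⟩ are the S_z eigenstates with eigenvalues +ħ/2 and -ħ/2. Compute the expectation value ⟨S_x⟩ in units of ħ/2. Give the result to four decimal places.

⟨σ_x⟩ = 2 Re(a* b)/(|a|²+|b|²) with a = -5, b = 4.
a* b = -20, so ⟨σ_x⟩ = -40/41.
⟨S_x⟩ = (ħ/2)·⟨σ_x⟩.

-0.9756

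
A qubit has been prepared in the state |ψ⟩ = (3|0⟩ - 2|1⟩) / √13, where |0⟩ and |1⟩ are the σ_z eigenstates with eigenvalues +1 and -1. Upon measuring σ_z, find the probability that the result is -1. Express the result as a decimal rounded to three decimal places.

The -1 outcome corresponds to |1⟩. Its amplitude in |ψ⟩ is -2/√13.
P = |-2|² / 13 = 4/13.

0.308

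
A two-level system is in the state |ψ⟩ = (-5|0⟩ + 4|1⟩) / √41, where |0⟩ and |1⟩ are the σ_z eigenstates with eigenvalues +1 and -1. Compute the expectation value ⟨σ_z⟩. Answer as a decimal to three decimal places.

⟨σ_z⟩ = |a|² - |b|² divided by |a|²+|b|², with a, b the |0⟩, |1⟩ amplitudes.
= (25 - 16)/41 = 9/41.

0.220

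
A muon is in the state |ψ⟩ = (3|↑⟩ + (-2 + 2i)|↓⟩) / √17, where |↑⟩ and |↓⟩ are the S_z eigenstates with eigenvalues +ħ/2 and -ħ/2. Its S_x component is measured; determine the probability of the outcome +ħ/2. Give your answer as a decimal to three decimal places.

0.147

|+x⟩ = (|↑⟩ + |↓⟩)/√2, so ⟨+x|ψ⟩ = (1 + 2i) / (√2·√17).
P = |1 + 2i|² / 34 = 5/34.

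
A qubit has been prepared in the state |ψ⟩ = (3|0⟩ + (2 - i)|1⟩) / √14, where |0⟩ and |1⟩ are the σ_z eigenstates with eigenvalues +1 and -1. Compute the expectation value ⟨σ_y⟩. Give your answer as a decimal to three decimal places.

⟨σ_y⟩ = 2 Im(a* b)/(|a|²+|b|²) with a = 3, b = (2 - i).
a* b = (6 - 3i), so ⟨σ_y⟩ = -6/14.

-0.429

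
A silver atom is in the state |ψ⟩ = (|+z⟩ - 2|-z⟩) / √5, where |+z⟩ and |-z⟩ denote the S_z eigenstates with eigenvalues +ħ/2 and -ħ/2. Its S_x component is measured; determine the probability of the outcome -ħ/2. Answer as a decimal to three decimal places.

|-x⟩ = (|+z⟩ - |-z⟩)/√2, so ⟨-x|ψ⟩ = (3) / (√2·√5).
P = |3|² / 10 = 9/10.

0.900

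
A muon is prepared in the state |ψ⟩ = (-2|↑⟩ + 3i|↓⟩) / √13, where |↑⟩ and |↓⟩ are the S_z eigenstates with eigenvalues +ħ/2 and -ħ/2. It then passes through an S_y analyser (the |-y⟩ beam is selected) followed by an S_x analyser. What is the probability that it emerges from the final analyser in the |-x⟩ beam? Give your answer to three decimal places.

0.481

First analyser (S_y): P(|-y⟩) = |⟨-y|ψ⟩|² = 25/26.
After stage 1 the state is |-y⟩; P(|-x⟩) = |⟨-x|-y⟩|² = 1/2.
Joint probability = 25/26 × 1/2 = 0.481.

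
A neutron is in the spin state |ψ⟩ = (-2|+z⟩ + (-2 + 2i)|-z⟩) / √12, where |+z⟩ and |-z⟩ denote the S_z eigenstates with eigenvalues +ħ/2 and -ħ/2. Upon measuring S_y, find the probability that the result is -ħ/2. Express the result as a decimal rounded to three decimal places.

0.833

|-y⟩ = (|+z⟩ - i|-z⟩)/√2, so ⟨-y|ψ⟩ = (-4 - 2i) / (√2·√12).
P = |-4 - 2i|² / 24 = 20/24.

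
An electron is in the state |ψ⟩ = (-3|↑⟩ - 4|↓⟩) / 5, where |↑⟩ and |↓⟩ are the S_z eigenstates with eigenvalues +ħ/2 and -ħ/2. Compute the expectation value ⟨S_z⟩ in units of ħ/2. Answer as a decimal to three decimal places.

⟨σ_z⟩ = |a|² - |b|² divided by |a|²+|b|², with a, b the |↑⟩, |↓⟩ amplitudes.
= (9 - 16)/25 = -7/25.
⟨S_z⟩ = (ħ/2)·⟨σ_z⟩.

-0.280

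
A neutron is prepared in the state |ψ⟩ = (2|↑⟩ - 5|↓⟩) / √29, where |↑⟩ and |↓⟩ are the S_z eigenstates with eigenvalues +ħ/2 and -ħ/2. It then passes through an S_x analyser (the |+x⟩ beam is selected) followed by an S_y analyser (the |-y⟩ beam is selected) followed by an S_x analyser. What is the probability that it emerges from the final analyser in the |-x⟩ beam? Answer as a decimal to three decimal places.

First analyser (S_x): P(|+x⟩) = |⟨+x|ψ⟩|² = 9/58.
After stage 1 the state is |+x⟩; P(|-y⟩) = |⟨-y|+x⟩|² = 1/2.
After stage 2 the state is |-y⟩; P(|-x⟩) = |⟨-x|-y⟩|² = 1/2.
Joint probability = 9/58 × 1/2 × 1/2 = 0.039.

0.039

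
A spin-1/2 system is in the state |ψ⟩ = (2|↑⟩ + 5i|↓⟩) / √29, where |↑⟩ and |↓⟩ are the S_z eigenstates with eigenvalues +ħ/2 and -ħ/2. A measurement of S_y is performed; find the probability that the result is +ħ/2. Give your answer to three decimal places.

0.845

|+y⟩ = (|↑⟩ + i|↓⟩)/√2, so ⟨+y|ψ⟩ = (7) / (√2·√29).
P = |7|² / 58 = 49/58.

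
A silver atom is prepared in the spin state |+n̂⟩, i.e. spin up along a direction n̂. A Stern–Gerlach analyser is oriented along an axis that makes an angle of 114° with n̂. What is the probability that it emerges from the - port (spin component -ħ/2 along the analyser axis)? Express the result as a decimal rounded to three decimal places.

For spin-½, the probability of finding spin-up along an axis at angle θ to the initial spin direction is cos²(θ/2); spin-down is sin²(θ/2).
θ = 114°, so P = sin²(57°) ≈ 0.703.

0.703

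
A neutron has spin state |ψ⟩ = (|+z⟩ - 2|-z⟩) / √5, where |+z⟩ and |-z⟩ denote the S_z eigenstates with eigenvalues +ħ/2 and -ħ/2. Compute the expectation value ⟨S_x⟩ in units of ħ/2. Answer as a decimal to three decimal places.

⟨σ_x⟩ = 2 Re(a* b)/(|a|²+|b|²) with a = 1, b = -2.
a* b = -2, so ⟨σ_x⟩ = -4/5.
⟨S_x⟩ = (ħ/2)·⟨σ_x⟩.

-0.800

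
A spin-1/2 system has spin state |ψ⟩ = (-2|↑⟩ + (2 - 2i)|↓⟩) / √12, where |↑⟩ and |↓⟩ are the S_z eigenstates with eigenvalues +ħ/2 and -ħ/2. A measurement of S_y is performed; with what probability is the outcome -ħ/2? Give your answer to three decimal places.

|-y⟩ = (|↑⟩ - i|↓⟩)/√2, so ⟨-y|ψ⟩ = (2i) / (√2·√12).
P = |2i|² / 24 = 4/24.

0.167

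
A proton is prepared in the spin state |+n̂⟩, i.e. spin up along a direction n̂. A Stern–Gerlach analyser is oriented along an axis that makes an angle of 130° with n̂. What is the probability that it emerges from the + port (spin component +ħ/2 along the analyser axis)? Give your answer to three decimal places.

0.179

For spin-½, the probability of finding spin-up along an axis at angle θ to the initial spin direction is cos²(θ/2); spin-down is sin²(θ/2).
θ = 130°, so P = cos²(65°) ≈ 0.179.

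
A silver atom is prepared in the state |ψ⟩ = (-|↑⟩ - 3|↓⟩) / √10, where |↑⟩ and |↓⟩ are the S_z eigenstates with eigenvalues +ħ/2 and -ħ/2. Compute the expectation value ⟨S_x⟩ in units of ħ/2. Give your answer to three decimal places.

0.600

⟨σ_x⟩ = 2 Re(a* b)/(|a|²+|b|²) with a = -1, b = -3.
a* b = 3, so ⟨σ_x⟩ = 6/10.
⟨S_x⟩ = (ħ/2)·⟨σ_x⟩.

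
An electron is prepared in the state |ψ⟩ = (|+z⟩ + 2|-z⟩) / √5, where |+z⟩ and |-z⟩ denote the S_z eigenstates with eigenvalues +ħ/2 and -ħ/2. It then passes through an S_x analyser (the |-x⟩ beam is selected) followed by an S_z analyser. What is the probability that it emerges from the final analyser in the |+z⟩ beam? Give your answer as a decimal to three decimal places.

0.050

First analyser (S_x): P(|-x⟩) = |⟨-x|ψ⟩|² = 1/10.
After stage 1 the state is |-x⟩; P(|+z⟩) = |⟨+z|-x⟩|² = 1/2.
Joint probability = 1/10 × 1/2 = 0.050.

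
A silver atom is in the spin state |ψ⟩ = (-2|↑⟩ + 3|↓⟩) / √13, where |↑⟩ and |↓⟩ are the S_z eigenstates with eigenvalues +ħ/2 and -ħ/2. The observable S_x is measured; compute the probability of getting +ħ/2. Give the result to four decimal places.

0.0385

|+x⟩ = (|↑⟩ + |↓⟩)/√2, so ⟨+x|ψ⟩ = (1) / (√2·√13).
P = |1|² / 26 = 1/26.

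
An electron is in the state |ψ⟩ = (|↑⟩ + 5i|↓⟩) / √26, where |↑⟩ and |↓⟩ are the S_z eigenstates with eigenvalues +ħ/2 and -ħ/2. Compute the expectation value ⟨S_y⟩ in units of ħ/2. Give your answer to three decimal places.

0.385

⟨σ_y⟩ = 2 Im(a* b)/(|a|²+|b|²) with a = 1, b = 5i.
a* b = 5i, so ⟨σ_y⟩ = 10/26.
⟨S_y⟩ = (ħ/2)·⟨σ_y⟩.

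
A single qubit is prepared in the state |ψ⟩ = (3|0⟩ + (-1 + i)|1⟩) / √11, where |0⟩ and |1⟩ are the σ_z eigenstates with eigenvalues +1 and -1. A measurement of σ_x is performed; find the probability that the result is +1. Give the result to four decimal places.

|+x⟩ = (|0⟩ + |1⟩)/√2, so ⟨+x|ψ⟩ = (2 + i) / (√2·√11).
P = |2 + i|² / 22 = 5/22.

0.2273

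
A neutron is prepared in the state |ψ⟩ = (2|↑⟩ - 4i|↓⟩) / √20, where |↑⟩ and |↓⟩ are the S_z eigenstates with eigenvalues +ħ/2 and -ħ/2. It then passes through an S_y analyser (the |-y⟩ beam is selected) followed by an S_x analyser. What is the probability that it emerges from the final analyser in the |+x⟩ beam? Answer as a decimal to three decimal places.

0.450

First analyser (S_y): P(|-y⟩) = |⟨-y|ψ⟩|² = 36/40.
After stage 1 the state is |-y⟩; P(|+x⟩) = |⟨+x|-y⟩|² = 1/2.
Joint probability = 36/40 × 1/2 = 0.450.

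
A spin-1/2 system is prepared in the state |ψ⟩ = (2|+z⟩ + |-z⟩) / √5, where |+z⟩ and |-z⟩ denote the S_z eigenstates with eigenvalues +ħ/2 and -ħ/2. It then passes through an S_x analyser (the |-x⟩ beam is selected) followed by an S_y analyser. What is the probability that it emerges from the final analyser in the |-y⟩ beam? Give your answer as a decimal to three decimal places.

First analyser (S_x): P(|-x⟩) = |⟨-x|ψ⟩|² = 1/10.
After stage 1 the state is |-x⟩; P(|-y⟩) = |⟨-y|-x⟩|² = 1/2.
Joint probability = 1/10 × 1/2 = 0.050.

0.050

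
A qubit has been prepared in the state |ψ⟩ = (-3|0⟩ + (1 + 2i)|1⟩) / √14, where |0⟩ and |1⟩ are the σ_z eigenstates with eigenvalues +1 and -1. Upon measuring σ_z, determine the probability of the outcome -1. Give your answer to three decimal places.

0.357

The -1 outcome corresponds to |1⟩. Its amplitude in |ψ⟩ is (1 + 2i)/√14.
P = |1 + 2i|² / 14 = 5/14.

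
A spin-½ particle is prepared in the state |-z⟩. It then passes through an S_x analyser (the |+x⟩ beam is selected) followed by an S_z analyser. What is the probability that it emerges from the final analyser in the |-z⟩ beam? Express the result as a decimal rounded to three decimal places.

0.250

First analyser (S_x): from |-z⟩, P(|+x⟩) = 1/2.
After stage 1 the state is |+x⟩; P(|-z⟩) = |⟨-z|+x⟩|² = 1/2.
Joint probability = 1/2 × 1/2 = 0.250.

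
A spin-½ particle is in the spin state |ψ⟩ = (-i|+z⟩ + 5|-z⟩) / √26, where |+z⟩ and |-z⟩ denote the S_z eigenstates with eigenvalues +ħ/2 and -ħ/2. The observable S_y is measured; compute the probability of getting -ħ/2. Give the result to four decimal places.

|-y⟩ = (|+z⟩ - i|-z⟩)/√2, so ⟨-y|ψ⟩ = (4i) / (√2·√26).
P = |4i|² / 52 = 16/52.

0.3077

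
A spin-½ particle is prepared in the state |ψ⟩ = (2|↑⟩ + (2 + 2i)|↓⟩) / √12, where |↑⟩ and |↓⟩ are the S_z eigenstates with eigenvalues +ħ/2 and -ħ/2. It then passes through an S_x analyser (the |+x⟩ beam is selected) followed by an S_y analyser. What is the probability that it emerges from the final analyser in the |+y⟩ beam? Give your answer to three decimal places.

0.417

First analyser (S_x): P(|+x⟩) = |⟨+x|ψ⟩|² = 20/24.
After stage 1 the state is |+x⟩; P(|+y⟩) = |⟨+y|+x⟩|² = 1/2.
Joint probability = 20/24 × 1/2 = 0.417.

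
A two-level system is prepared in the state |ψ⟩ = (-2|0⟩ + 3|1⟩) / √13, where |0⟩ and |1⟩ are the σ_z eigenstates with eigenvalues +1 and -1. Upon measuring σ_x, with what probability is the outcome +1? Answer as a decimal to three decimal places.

0.038

|+x⟩ = (|0⟩ + |1⟩)/√2, so ⟨+x|ψ⟩ = (1) / (√2·√13).
P = |1|² / 26 = 1/26.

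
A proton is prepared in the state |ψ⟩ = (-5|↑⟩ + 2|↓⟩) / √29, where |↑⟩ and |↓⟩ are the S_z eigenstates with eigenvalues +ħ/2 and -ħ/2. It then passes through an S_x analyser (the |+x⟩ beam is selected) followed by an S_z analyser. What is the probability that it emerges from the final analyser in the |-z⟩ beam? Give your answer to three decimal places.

First analyser (S_x): P(|+x⟩) = |⟨+x|ψ⟩|² = 9/58.
After stage 1 the state is |+x⟩; P(|-z⟩) = |⟨-z|+x⟩|² = 1/2.
Joint probability = 9/58 × 1/2 = 0.078.

0.078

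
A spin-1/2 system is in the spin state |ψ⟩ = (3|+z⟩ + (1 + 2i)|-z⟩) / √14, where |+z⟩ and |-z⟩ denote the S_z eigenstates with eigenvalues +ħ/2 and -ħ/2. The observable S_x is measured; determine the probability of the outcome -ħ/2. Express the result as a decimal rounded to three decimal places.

0.286

|-x⟩ = (|+z⟩ - |-z⟩)/√2, so ⟨-x|ψ⟩ = (2 - 2i) / (√2·√14).
P = |2 - 2i|² / 28 = 8/28.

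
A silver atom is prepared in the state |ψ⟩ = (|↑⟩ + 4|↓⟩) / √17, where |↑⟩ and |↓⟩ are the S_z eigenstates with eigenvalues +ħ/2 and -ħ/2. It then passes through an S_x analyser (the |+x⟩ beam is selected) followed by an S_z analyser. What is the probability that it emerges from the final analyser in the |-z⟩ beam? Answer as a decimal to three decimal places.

0.368

First analyser (S_x): P(|+x⟩) = |⟨+x|ψ⟩|² = 25/34.
After stage 1 the state is |+x⟩; P(|-z⟩) = |⟨-z|+x⟩|² = 1/2.
Joint probability = 25/34 × 1/2 = 0.368.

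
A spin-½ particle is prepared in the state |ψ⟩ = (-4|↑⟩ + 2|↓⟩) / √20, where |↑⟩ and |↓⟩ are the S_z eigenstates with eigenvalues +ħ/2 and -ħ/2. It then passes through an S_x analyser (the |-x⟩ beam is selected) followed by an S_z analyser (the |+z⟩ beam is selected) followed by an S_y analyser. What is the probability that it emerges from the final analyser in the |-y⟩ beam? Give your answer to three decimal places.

First analyser (S_x): P(|-x⟩) = |⟨-x|ψ⟩|² = 36/40.
After stage 1 the state is |-x⟩; P(|+z⟩) = |⟨+z|-x⟩|² = 1/2.
After stage 2 the state is |+z⟩; P(|-y⟩) = |⟨-y|+z⟩|² = 1/2.
Joint probability = 36/40 × 1/2 × 1/2 = 0.225.

0.225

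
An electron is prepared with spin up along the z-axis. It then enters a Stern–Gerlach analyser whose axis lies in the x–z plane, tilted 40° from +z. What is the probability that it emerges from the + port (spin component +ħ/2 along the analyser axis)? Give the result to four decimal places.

For spin-½, the probability of finding spin-up along an axis at angle θ to the initial spin direction is cos²(θ/2); spin-down is sin²(θ/2).
θ = 40°, so P = cos²(20°) ≈ 0.8830.

0.8830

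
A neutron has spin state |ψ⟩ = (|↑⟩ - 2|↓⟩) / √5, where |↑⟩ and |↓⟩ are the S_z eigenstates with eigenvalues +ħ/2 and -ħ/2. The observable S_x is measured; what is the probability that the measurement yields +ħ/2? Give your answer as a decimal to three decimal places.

0.100

|+x⟩ = (|↑⟩ + |↓⟩)/√2, so ⟨+x|ψ⟩ = (-1) / (√2·√5).
P = |-1|² / 10 = 1/10.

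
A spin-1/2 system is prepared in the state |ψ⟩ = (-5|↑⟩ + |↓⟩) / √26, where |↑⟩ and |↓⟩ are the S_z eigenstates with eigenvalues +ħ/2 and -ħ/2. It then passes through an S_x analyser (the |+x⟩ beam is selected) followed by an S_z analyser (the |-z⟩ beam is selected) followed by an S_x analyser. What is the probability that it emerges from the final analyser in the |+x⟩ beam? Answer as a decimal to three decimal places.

First analyser (S_x): P(|+x⟩) = |⟨+x|ψ⟩|² = 16/52.
After stage 1 the state is |+x⟩; P(|-z⟩) = |⟨-z|+x⟩|² = 1/2.
After stage 2 the state is |-z⟩; P(|+x⟩) = |⟨+x|-z⟩|² = 1/2.
Joint probability = 16/52 × 1/2 × 1/2 = 0.077.

0.077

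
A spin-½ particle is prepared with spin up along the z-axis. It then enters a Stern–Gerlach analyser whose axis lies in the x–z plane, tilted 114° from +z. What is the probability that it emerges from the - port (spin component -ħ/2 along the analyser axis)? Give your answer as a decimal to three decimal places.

For spin-½, the probability of finding spin-up along an axis at angle θ to the initial spin direction is cos²(θ/2); spin-down is sin²(θ/2).
θ = 114°, so P = sin²(57°) ≈ 0.703.

0.703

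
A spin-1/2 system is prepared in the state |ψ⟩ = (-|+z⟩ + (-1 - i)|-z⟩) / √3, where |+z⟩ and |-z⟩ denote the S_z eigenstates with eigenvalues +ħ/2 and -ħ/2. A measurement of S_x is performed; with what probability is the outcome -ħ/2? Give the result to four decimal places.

0.1667

|-x⟩ = (|+z⟩ - |-z⟩)/√2, so ⟨-x|ψ⟩ = (i) / (√2·√3).
P = |i|² / 6 = 1/6.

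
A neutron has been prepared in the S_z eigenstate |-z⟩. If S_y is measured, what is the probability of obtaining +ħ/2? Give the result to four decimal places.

0.5000

In the S_z basis, |-z⟩ = |-z⟩ and |+y⟩ = (|+z⟩ + i|-z⟩)/√2.
|⟨+y|-z⟩|² = 1/2.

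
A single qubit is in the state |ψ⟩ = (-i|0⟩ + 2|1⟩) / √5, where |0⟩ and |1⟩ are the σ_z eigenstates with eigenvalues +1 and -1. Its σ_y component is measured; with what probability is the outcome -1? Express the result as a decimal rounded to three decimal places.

0.100

|-y⟩ = (|0⟩ - i|1⟩)/√2, so ⟨-y|ψ⟩ = (i) / (√2·√5).
P = |i|² / 10 = 1/10.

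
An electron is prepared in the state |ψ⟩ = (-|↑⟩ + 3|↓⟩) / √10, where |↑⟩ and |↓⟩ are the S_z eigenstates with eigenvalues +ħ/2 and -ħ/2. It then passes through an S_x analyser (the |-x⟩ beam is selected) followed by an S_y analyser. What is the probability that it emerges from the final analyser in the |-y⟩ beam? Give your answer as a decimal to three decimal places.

0.400

First analyser (S_x): P(|-x⟩) = |⟨-x|ψ⟩|² = 16/20.
After stage 1 the state is |-x⟩; P(|-y⟩) = |⟨-y|-x⟩|² = 1/2.
Joint probability = 16/20 × 1/2 = 0.400.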